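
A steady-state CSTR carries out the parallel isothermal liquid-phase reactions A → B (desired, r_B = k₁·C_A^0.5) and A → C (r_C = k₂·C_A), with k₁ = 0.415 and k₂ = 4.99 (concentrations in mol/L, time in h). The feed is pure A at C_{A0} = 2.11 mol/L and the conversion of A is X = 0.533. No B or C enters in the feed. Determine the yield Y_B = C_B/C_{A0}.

0.0412

Exit C_A = C_{A0}(1−X) = 2.11×0.467 = 0.9854 mol/L.
In a CSTR the entire volume is at exit conditions, so r_B = 0.415×0.9854^0.5 = 0.4120 and r_C = 4.99×0.9854 = 4.917.
Fraction of consumed A going to B: r_B/(r_B+r_C) = 0.07730.
C_B = 0.07730·C_{A0}·X = 0.07730×2.11×0.533 = 0.0869 mol/L; Y_B = C_B/C_{A0} = 0.0412.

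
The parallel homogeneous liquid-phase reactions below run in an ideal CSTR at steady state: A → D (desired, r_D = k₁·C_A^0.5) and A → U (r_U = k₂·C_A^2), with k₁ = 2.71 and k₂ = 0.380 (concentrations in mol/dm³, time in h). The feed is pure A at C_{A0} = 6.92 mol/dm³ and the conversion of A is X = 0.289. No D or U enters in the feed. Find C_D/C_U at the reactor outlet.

0.653

Exit C_A = C_{A0}(1−X) = 6.92×0.711 = 4.920 mol/dm³.
Rates in a CSTR are evaluated at the outlet concentration: r_D = 2.71×4.920^0.5 = 6.011, r_U = 0.380×4.920^2 = 9.199.
Overall selectivity = C_D/C_U = r_Dτ/(r_Uτ) = r_D/r_U = 0.653.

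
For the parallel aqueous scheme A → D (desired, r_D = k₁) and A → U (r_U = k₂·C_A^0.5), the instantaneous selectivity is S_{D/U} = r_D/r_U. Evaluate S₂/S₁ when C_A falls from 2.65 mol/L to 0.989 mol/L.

1.64

S_{D/U} = (k₁/k₂)·C_A^-0.5, so S₂/S₁ = (C_{A,2}/C_{A,1})^-0.5.
= (0.989/2.65)^(-0.5) = (0.3732)^(-0.5) = 1.64.
Selectivity toward D rises as C_A falls — low-concentration operation is favoured.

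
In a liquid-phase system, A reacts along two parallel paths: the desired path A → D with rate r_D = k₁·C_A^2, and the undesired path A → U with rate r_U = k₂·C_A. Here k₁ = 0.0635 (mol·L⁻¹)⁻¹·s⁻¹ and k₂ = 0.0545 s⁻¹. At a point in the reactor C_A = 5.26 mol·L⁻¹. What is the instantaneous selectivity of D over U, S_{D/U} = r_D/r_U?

6.13

S_{D/U} = r_D/r_U = (k₁·C_A^2)/(k₂·C_A) = (k₁/k₂)·C_A.
= (0.0635×5.260^2) / (0.0545×5.260) = 1.757/0.2867 = 6.13.
Since the desired path is higher order in A, keeping C_A high (PFR or concentrated feed) favours D.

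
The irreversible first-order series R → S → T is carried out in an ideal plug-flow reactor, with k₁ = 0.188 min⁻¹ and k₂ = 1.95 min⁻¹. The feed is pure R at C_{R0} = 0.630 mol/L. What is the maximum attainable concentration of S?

At the optimum, C_{S,max}/C_{R0} = (k₁/k₂)^[k₂/(k₂−k₁)].
= (0.188/1.95)^(1.95/(1.95−0.188)) = (0.09641)^(1.107) = 0.07512.
C_{S,max} = 0.07512×0.630 = 0.0473 mol/L.

0.0473 mol/L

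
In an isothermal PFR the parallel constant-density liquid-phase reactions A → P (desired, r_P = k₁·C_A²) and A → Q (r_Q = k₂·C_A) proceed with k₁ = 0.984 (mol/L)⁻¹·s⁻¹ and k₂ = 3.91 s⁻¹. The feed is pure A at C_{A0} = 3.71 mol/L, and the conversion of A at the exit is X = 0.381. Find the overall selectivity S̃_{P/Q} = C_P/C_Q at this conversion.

0.750

C_A = C_{A0}(1−X) = 2.296 mol/L.
Along a PFR/batch, dC_Q/dC_A = −r_Q/(r_P+r_Q) = −k₂/(k₂+k₁·C_A).
Integrating from C_{A0} to C_A: C_Q = (3.91/0.984)·ln[(3.91+0.984·3.71)/(3.91+0.984·2.30)] = 3.974·ln(7.561/6.170) = 0.8078 mol/L.
Then C_P = (C_{A0}−C_A) − C_Q = 1.414 − 0.8078 = 0.6057 mol/L.
S̃_{P/Q} = C_P/C_Q = 0.6057/0.8078 = 0.750.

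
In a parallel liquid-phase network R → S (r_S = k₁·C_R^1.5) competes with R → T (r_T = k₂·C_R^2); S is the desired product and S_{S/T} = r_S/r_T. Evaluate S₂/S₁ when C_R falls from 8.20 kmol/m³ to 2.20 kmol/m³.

S_{S/T} = (k₁/k₂)·C_R^-0.5, so S₂/S₁ = (C_{R,2}/C_{R,1})^-0.5.
= (2.20/8.20)^(-0.5) = (0.2683)^(-0.5) = 1.93.

1.93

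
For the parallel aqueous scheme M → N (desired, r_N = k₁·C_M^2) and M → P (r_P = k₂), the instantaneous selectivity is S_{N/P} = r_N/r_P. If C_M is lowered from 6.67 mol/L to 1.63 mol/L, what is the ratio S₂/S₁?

S_{N/P} = (k₁/k₂)·C_M^2, so S₂/S₁ = (C_{M,2}/C_{M,1})^2.
= (1.63/6.67)^2 = (0.2444)^2 = 0.0597.
Selectivity toward N falls as C_M falls — high-concentration operation is favoured.

0.0597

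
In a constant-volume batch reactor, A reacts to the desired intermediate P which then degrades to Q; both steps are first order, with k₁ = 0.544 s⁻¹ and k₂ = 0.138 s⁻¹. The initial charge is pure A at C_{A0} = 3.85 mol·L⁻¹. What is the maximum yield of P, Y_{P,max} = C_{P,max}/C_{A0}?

For a first-order series the maximum intermediate yield is C_{P,max}/C_{A0} = (k₁/k₂)^[k₂/(k₂−k₁)].
= (0.544/0.138)^(0.138/(0.138−0.544)) = (3.942)^(-0.3399) = 0.6274.

0.627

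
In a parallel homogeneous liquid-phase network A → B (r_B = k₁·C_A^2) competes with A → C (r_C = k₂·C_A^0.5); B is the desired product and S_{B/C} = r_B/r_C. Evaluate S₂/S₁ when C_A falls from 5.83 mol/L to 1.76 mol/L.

S_{B/C} = (k₁/k₂)·C_A^1.5, so S₂/S₁ = (C_{A,2}/C_{A,1})^1.5.
= (1.76/5.83)^1.5 = (0.3019)^1.5 = 0.166.
Selectivity toward B falls as C_A falls — high-concentration operation is favoured.

0.166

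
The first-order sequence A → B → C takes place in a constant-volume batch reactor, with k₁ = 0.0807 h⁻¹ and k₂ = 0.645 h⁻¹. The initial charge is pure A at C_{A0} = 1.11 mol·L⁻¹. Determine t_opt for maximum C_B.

3.68 h

Setting dC_B/dt = 0 gives t_opt = ln(k₂/k₁)/(k₂−k₁).
= ln(0.645/0.0807)/(0.645−0.0807) = ln(7.993)/0.5643 = 2.079/0.5643 = 3.68 h.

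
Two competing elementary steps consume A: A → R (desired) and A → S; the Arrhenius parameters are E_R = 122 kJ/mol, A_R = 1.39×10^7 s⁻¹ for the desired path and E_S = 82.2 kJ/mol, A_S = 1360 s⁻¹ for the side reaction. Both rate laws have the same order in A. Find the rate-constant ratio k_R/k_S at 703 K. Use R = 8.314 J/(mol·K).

11.3

Since both paths have the same order in A, the concentration cancels and S_{R/S} = k_R/k_S = (A_R/A_S)·exp[(E_S−E_R)/(RT)].
(E_S−E_R)/(RT) = (82.2−122)×10³/(8.314×703) = -39800/5845 = -6.810.
k_R/k_S = (1.39×10^7/1360)·exp(-6.810) = 10221 × 0.001103 = 11.3.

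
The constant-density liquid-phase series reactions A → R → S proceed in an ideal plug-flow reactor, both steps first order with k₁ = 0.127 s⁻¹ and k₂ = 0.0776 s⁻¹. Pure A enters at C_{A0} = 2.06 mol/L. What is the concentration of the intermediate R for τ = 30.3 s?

0.392 mol/L

The intermediate concentration in a first-order A→B→C sequence is C_R = k₁C_{A0}(e^(−k₁τ) − e^(−k₂τ))/(k₂−k₁).
e^(−k₁τ) = e^(−0.127×30.3) = e^(−3.848) = 0.02132; e^(−k₂τ) = e^(−2.351) = 0.09525.
C_R = 0.127×2.06/(0.0776−0.127) × (0.02132−0.09525) = (-5.296)×(-0.07393) = 0.3915 mol/L.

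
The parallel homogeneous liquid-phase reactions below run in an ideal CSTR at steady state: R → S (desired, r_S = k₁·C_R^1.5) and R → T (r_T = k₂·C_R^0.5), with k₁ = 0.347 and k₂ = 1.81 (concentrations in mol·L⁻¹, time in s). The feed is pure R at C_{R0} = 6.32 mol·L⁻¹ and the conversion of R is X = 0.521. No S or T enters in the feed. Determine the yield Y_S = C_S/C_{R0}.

Exit C_R = C_{R0}(1−X) = 6.32×0.479 = 3.027 mol·L⁻¹.
A CSTR operates uniformly at the exit composition, giving r_S = 1.828 and r_T = 3.149 (each k·C_R^n at C_R = 3.027).
Fraction of consumed R going to S: r_S/(r_S+r_T) = 0.3672.
C_S = 0.3672·C_{R0}·X = 0.3672×6.32×0.521 = 1.21 mol·L⁻¹; Y_S = C_S/C_{R0} = 0.191.

0.191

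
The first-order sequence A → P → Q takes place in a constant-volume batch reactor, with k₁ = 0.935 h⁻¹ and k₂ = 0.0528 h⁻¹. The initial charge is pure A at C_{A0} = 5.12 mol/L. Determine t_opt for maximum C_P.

3.26 h

Setting dC_P/dt = 0 gives t_opt = ln(k₂/k₁)/(k₂−k₁).
= ln(0.0528/0.935)/(0.0528−0.935) = ln(0.05647)/-0.8822 = -2.874/-0.8822 = 3.26 h.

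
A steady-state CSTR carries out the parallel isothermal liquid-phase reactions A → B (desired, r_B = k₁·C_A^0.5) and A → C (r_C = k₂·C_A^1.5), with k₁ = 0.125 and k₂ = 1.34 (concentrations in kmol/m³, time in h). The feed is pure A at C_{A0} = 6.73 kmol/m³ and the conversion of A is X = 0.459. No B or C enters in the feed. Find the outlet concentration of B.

0.0772 kmol/m³

Exit C_A = C_{A0}(1−X) = 6.73×0.541 = 3.641 kmol/m³.
In a CSTR the entire volume is at exit conditions, so r_B = 0.125×3.641^0.5 = 0.2385 and r_C = 1.34×3.641^1.5 = 9.309.
Fraction of consumed A going to B: r_B/(r_B+r_C) = 0.02498.
C_B = 0.02498·C_{A0}·X = 0.02498×6.73×0.459 = 0.0772 kmol/m³.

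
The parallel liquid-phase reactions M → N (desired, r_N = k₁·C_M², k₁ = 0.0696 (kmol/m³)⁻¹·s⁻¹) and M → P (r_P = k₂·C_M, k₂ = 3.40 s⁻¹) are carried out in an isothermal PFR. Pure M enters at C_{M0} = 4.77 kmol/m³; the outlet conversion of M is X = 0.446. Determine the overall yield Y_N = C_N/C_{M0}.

C_M = C_{M0}(1−X) = 2.643 kmol/m³.
Along a PFR/batch, dC_P/dC_M = −r_P/(r_N+r_P) = −k₂/(k₂+k₁·C_M).
Integrating from C_{M0} to C_M: C_P = (3.40/0.0696)·ln[(3.40+0.0696·4.77)/(3.40+0.0696·2.64)] = 48.85·ln(3.732/3.584) = 1.978 kmol/m³.
Then C_N = (C_{M0}−C_M) − C_P = 2.127 − 1.978 = 0.1498 kmol/m³.
Y_N = C_N/C_{M0} = 0.1498/4.77 = 0.0314.

0.0314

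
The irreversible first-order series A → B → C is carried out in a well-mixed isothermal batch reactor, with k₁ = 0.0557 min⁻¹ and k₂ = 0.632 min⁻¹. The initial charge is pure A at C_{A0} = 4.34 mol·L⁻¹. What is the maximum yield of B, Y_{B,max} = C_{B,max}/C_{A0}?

At the optimum, C_{B,max}/C_{A0} = (k₁/k₂)^[k₂/(k₂−k₁)].
= (0.0557/0.632)^(0.632/(0.632−0.0557)) = (0.08813)^(1.097) = 0.06969.

0.0697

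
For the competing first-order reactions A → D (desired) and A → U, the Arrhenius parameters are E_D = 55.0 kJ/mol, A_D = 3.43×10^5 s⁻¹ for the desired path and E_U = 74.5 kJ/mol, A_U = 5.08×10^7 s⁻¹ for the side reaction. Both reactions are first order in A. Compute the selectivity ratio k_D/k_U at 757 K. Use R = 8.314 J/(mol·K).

0.150

With equal orders, S_{D/U} = k_D/k_U = (A_D/A_U)·exp[(E_U−E_D)/(RT)].
(E_U−E_D)/(RT) = (74.5−55.0)×10³/(8.314×757) = 19500/6294 = 3.098.
k_D/k_U = (3.43×10^5/5.08×10^7)·exp(3.098) = 0.006752 × 22.16 = 0.150.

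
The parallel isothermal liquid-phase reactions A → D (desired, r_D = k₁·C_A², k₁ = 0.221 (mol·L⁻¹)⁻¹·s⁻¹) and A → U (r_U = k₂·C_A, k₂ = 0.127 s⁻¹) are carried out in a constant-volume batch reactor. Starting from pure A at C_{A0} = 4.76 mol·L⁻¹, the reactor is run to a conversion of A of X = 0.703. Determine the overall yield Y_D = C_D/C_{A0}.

0.584

C_A = C_{A0}(1−X) = 1.414 mol·L⁻¹.
Along a PFR/batch, dC_U/dC_A = −r_U/(r_D+r_U) = −k₂/(k₂+k₁·C_A).
Integrating from C_{A0} to C_A: C_U = (0.127/0.221)·ln[(0.127+0.221·4.76)/(0.127+0.221·1.41)] = 0.5747·ln(1.179/0.4394) = 0.5671 mol·L⁻¹.
Then C_D = (C_{A0}−C_A) − C_U = 3.346 − 0.5671 = 2.779 mol·L⁻¹.
Y_D = C_D/C_{A0} = 2.779/4.76 = 0.584.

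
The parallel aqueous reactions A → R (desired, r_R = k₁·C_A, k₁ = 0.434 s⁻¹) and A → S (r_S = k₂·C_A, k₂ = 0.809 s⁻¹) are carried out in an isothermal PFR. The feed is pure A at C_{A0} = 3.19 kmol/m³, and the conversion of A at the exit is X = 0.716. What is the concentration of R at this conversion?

C_A = C_{A0}(1−X) = 0.9060 kmol/m³.
Both paths are first order in A, so the instantaneous fraction to R is constant: dC_R/d(−C_A) = k₁/(k₁+k₂) = 0.3492.
C_R = 0.3492·(C_{A0}−C_A) = 0.3492×2.284 = 0.797 kmol/m³.

0.797 kmol/m³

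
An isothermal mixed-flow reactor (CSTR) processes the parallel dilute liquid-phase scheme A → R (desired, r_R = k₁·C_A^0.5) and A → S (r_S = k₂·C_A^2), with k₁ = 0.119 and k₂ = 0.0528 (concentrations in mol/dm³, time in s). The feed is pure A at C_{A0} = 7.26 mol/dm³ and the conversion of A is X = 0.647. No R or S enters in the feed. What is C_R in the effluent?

Exit C_A = C_{A0}(1−X) = 7.26×0.353 = 2.563 mol/dm³.
A CSTR operates uniformly at the exit composition, giving r_R = 0.1905 and r_S = 0.3468 (each k·C_A^n at C_A = 2.563).
Fraction of consumed A going to R: r_R/(r_R+r_S) = 0.3546.
C_R = 0.3546·C_{A0}·X = 0.3546×7.26×0.647 = 1.67 mol/dm³.

1.67 mol/dm³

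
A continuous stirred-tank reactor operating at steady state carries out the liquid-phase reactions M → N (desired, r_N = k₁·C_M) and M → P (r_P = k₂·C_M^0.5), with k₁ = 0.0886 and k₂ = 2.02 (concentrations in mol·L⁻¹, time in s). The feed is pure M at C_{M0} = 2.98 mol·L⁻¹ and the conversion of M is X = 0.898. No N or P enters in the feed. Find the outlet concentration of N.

Exit C_M = C_{M0}(1−X) = 2.98×0.102 = 0.3040 mol·L⁻¹.
A CSTR operates uniformly at the exit composition, giving r_N = 0.02693 and r_P = 1.114 (each k·C_M^n at C_M = 0.3040).
Fraction of consumed M going to N: r_N/(r_N+r_P) = 0.02361.
C_N = 0.02361·C_{M0}·X = 0.02361×2.98×0.898 = 0.0632 mol·L⁻¹.

0.0632 mol·L⁻¹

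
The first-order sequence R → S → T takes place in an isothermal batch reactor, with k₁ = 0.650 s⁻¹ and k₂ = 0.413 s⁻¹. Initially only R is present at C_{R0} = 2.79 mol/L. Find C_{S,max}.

At the optimum, C_{S,max}/C_{R0} = (k₁/k₂)^[k₂/(k₂−k₁)].
= (0.650/0.413)^(0.413/(0.413−0.650)) = (1.574)^(-1.743) = 0.4537.
C_{S,max} = 0.4537×2.79 = 1.27 mol/L.

1.27 mol/L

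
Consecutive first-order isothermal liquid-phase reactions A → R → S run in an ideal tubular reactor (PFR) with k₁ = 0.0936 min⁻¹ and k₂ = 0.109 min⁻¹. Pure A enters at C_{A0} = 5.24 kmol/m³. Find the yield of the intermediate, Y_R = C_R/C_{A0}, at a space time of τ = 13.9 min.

0.319

Solving the coupled first-order balances gives C_R(τ) = [k₁/(k₂−k₁)]·C_{A0}·(e^(−k₁τ) − e^(−k₂τ)).
e^(−k₁τ) = e^(−0.0936×13.9) = e^(−1.301) = 0.2722; e^(−k₂τ) = e^(−1.515) = 0.2198.
C_R = 0.0936×5.24/(0.109−0.0936) × (0.2722−0.2198) = 31.85×0.05246 = 1.671 kmol/m³.
Y_R = C_R/C_{A0} = 1.671/5.24 = 0.319.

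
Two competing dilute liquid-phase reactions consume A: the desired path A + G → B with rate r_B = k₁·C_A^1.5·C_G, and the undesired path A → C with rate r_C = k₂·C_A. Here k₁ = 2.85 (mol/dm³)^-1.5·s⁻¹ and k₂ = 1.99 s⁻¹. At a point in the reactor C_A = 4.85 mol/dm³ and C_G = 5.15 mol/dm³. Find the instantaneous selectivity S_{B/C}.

S_{B/C} = r_B/r_C = (k₁·C_A^1.5·C_G)/(k₂·C_A) = (k₁/k₂)·C_A^0.5·C_G.
= (2.85×4.850^1.5×5.150) / (1.99×4.850) = 156.8/9.651 = 16.2.
Since the desired path is higher order in A, keeping C_A high (PFR or concentrated feed) favours B.

16.2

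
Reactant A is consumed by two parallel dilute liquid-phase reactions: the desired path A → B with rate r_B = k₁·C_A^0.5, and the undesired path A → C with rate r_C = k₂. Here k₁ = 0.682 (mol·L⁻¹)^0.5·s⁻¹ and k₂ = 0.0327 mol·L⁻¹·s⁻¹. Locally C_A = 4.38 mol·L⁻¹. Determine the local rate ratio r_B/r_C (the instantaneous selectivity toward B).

43.6

S_{B/C} = r_B/r_C = (k₁·C_A^0.5)/(k₂) = (k₁/k₂)·C_A^0.5.
= (0.682×4.380^0.5) / (0.0327) = 1.427/0.03270 = 43.6.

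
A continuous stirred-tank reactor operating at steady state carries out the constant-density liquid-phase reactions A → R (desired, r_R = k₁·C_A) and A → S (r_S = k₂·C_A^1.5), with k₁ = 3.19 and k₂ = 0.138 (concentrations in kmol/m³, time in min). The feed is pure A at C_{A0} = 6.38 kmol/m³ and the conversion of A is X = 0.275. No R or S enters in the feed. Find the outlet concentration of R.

Exit C_A = C_{A0}(1−X) = 6.38×0.725 = 4.625 kmol/m³.
In a CSTR the entire volume is at exit conditions, so r_R = 3.19×4.625 = 14.76 and r_S = 0.138×4.625^1.5 = 1.373.
Fraction of consumed A going to R: r_R/(r_R+r_S) = 0.9149.
C_R = 0.9149·C_{A0}·X = 0.9149×6.38×0.275 = 1.61 kmol/m³.

1.61 kmol/m³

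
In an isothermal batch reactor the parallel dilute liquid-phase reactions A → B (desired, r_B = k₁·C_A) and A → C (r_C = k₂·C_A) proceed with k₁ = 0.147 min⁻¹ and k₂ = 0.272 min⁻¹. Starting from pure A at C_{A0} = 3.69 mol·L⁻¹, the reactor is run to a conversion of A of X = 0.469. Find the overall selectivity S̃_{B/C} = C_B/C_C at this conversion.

C_A = C_{A0}(1−X) = 1.959 mol·L⁻¹.
Both paths are first order in A, so the instantaneous fraction to B is constant: dC_B/d(−C_A) = k₁/(k₁+k₂) = 0.3508.
C_B = 0.3508·(C_{A0}−C_A) = 0.3508×1.731 = 0.607 mol·L⁻¹.
C_C = (C_{A0}−C_A)−C_B = 1.123 mol·L⁻¹; S̃_{B/C} = 0.6072/1.123 = 0.540.

0.540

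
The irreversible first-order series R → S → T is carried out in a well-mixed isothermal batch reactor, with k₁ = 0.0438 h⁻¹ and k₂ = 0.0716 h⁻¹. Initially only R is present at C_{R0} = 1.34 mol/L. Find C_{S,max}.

0.378 mol/L

At the optimum, C_{S,max}/C_{R0} = (k₁/k₂)^[k₂/(k₂−k₁)].
= (0.0438/0.0716)^(0.0716/(0.0716−0.0438)) = (0.6117)^(2.576) = 0.2820.
C_{S,max} = 0.2820×1.34 = 0.378 mol/L.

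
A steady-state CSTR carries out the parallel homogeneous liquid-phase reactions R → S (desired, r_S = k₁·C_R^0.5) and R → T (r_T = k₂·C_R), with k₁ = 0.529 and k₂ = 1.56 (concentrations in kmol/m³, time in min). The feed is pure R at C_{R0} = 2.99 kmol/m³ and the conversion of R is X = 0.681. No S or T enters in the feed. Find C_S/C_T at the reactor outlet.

Exit C_R = C_{R0}(1−X) = 2.99×0.319 = 0.9538 kmol/m³.
Rates in a CSTR are evaluated at the outlet concentration: r_S = 0.529×0.9538^0.5 = 0.5166, r_T = 1.56×0.9538 = 1.488.
Overall selectivity = C_S/C_T = r_Sτ/(r_Tτ) = r_S/r_T = 0.347.

0.347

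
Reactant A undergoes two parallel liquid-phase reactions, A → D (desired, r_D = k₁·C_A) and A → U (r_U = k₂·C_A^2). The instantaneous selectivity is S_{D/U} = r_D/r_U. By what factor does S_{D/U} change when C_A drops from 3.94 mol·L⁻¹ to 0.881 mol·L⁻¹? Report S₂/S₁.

S_{D/U} = (k₁/k₂)·C_A⁻¹, so S₂/S₁ = (C_{A,2}/C_{A,1})⁻¹.
= 3.94/0.881 = 4.47.

4.47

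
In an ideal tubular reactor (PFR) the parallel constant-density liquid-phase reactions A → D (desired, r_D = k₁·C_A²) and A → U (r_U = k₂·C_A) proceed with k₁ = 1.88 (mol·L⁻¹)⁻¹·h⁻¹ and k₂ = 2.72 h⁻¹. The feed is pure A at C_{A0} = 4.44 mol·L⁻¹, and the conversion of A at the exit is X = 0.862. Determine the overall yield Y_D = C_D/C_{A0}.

0.520

C_A = C_{A0}(1−X) = 0.6127 mol·L⁻¹.
Along a PFR/batch, dC_U/dC_A = −r_U/(r_D+r_U) = −k₂/(k₂+k₁·C_A).
Integrating from C_{A0} to C_A: C_U = (2.72/1.88)·ln[(2.72+1.88·4.44)/(2.72+1.88·0.613)] = 1.447·ln(11.07/3.872) = 1.519 mol·L⁻¹.
Then C_D = (C_{A0}−C_A) − C_U = 3.827 − 1.519 = 2.308 mol·L⁻¹.
Y_D = C_D/C_{A0} = 2.308/4.44 = 0.520.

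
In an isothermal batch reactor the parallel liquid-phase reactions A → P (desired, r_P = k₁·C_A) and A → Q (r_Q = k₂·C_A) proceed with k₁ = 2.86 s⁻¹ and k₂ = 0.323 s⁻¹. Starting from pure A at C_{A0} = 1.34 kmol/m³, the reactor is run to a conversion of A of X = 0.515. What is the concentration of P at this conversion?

0.620 kmol/m³

C_A = C_{A0}(1−X) = 0.6499 kmol/m³.
Both paths are first order in A, so the instantaneous fraction to P is constant: dC_P/d(−C_A) = k₁/(k₁+k₂) = 0.8985.
C_P = 0.8985·(C_{A0}−C_A) = 0.8985×0.6901 = 0.620 kmol/m³.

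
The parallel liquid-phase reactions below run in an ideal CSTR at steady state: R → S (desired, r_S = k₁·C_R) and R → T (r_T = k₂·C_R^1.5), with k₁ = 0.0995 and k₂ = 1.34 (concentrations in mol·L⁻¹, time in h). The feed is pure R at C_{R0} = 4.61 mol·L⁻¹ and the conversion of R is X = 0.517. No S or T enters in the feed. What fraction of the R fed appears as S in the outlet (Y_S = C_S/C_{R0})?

Exit C_R = C_{R0}(1−X) = 4.61×0.483 = 2.227 mol·L⁻¹.
Rates in a CSTR are evaluated at the outlet concentration: r_S = 0.0995×2.227 = 0.2215, r_T = 1.34×2.227^1.5 = 4.452.
Fraction of consumed R going to S: r_S/(r_S+r_T) = 0.04740.
C_S = 0.04740·C_{R0}·X = 0.04740×4.61×0.517 = 0.113 mol·L⁻¹; Y_S = C_S/C_{R0} = 0.0245.

0.0245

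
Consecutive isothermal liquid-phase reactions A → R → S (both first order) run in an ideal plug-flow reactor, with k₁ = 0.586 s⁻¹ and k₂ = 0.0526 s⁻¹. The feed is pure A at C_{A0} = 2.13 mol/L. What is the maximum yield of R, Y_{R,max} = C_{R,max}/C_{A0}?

Evaluating C_R at τ_opt = ln(k₂/k₁)/(k₂−k₁) gives C_{R,max}/C_{A0} = (k₁/k₂)^[k₂/(k₂−k₁)].
= (0.586/0.0526)^(0.0526/(0.0526−0.586)) = (11.14)^(-0.09861) = 0.7884.

0.788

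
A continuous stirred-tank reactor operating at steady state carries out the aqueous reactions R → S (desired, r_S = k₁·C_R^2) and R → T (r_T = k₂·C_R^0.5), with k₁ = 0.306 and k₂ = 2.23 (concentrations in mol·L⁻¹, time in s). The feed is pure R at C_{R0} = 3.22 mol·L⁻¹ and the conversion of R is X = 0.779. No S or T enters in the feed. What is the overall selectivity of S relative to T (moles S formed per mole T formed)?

0.0824

Exit C_R = C_{R0}(1−X) = 3.22×0.221 = 0.7116 mol·L⁻¹.
Rates in a CSTR are evaluated at the outlet concentration: r_S = 0.306×0.7116^2 = 0.1550, r_T = 2.23×0.7116^0.5 = 1.881.
Overall selectivity = C_S/C_T = r_Sτ/(r_Tτ) = r_S/r_T = 0.0824.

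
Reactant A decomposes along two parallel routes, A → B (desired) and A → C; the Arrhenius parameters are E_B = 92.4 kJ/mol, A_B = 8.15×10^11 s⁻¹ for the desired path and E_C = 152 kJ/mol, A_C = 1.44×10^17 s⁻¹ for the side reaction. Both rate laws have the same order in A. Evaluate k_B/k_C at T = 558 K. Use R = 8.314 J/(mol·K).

2.15

k_B/k_C = (A_B/A_C)·exp[−(E_B−E_C)/(RT)] = (A_B/A_C)·exp[(E_C−E_B)/(RT)].
(E_C−E_B)/(RT) = (152−92.4)×10³/(8.314×558) = 59600/4639 = 12.85.
k_B/k_C = (8.15×10^11/1.44×10^17)·exp(12.85) = 5.660×10^-6 × 3.797×10^5 = 2.15.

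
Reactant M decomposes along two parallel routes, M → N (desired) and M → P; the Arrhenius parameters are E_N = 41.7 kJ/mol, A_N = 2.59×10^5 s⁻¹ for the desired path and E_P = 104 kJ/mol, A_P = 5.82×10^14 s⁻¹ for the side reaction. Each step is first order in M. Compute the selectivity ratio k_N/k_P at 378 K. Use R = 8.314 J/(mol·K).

With equal orders, S_{N/P} = k_N/k_P = (A_N/A_P)·exp[(E_P−E_N)/(RT)].
(E_P−E_N)/(RT) = (104−41.7)×10³/(8.314×378) = 62300/3143 = 19.82.
k_N/k_P = (2.59×10^5/5.82×10^14)·exp(19.82) = 4.450×10^-10 × 4.068×10^8 = 0.181.

0.181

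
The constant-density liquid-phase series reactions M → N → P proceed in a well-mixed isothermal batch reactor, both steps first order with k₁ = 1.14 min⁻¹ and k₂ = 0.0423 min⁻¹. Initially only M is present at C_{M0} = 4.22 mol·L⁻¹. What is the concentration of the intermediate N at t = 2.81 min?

The intermediate concentration in a first-order A→B→C sequence is C_N = k₁C_{M0}(e^(−k₁t) − e^(−k₂t))/(k₂−k₁).
e^(−k₁t) = e^(−1.14×2.81) = e^(−3.203) = 0.04062; e^(−k₂t) = e^(−0.1189) = 0.8879.
C_N = 1.14×4.22/(0.0423−1.14) × (0.04062−0.8879) = (-4.383)×(-0.8473) = 3.713 mol·L⁻¹.

3.71 mol·L⁻¹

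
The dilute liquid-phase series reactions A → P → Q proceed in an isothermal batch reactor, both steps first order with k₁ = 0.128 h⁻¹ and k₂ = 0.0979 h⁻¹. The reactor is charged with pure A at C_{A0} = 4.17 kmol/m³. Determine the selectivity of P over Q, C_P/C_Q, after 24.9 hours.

0.257

Solving the coupled first-order balances gives C_P(t) = [k₁/(k₂−k₁)]·C_{A0}·(e^(−k₁t) − e^(−k₂t)).
e^(−k₁t) = e^(−0.128×24.9) = e^(−3.187) = 0.04129; e^(−k₂t) = e^(−2.438) = 0.08736.
C_P = 0.128×4.17/(0.0979−0.128) × (0.04129−0.08736) = (-17.73)×(-0.04607) = 0.8170 kmol/m³.
C_A = C_{A0}e^(−k₁t) = 0.1722 kmol/m³, so C_Q = C_{A0}−C_A−C_P = 3.181 kmol/m³; C_P/C_Q = 0.257.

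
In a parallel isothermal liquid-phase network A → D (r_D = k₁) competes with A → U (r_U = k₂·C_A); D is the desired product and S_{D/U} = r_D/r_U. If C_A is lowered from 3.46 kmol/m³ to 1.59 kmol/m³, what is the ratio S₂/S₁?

2.18

S_{D/U} = (k₁/k₂)·C_A⁻¹, so S₂/S₁ = (C_{A,2}/C_{A,1})⁻¹.
= 3.46/1.59 = 2.18.
Selectivity toward D rises as C_A falls — low-concentration operation is favoured.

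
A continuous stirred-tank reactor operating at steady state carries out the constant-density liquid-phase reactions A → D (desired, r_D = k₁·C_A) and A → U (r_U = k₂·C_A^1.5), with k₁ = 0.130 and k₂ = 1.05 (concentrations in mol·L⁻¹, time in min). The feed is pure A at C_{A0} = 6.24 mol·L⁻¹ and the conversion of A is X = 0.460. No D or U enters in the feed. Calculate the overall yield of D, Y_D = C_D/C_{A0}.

0.0291

Exit C_A = C_{A0}(1−X) = 6.24×0.540 = 3.370 mol·L⁻¹.
In a CSTR the entire volume is at exit conditions, so r_D = 0.130×3.370 = 0.4380 and r_U = 1.05×3.370^1.5 = 6.495.
Fraction of consumed A going to D: r_D/(r_D+r_U) = 0.06319.
C_D = 0.06319·C_{A0}·X = 0.06319×6.24×0.460 = 0.181 mol·L⁻¹; Y_D = C_D/C_{A0} = 0.0291.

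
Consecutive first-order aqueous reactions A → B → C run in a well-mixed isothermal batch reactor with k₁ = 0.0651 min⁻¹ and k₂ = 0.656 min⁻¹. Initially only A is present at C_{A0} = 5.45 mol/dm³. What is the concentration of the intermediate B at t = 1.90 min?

0.358 mol/dm³

The intermediate concentration in a first-order A→B→C sequence is C_B = k₁C_{A0}(e^(−k₁t) − e^(−k₂t))/(k₂−k₁).
e^(−k₁t) = e^(−0.0651×1.90) = e^(−0.1237) = 0.8837; e^(−k₂t) = e^(−1.246) = 0.2875.
C_B = 0.0651×5.45/(0.656−0.0651) × (0.8837−0.2875) = 0.6004×0.5961 = 0.3579 mol/dm³.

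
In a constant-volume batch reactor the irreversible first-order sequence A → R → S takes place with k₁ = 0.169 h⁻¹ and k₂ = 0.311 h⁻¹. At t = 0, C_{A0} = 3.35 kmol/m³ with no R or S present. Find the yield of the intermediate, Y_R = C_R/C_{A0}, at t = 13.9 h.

0.0978

The intermediate concentration in a first-order A→B→C sequence is C_R = k₁C_{A0}(e^(−k₁t) − e^(−k₂t))/(k₂−k₁).
e^(−k₁t) = e^(−0.169×13.9) = e^(−2.349) = 0.09546; e^(−k₂t) = e^(−4.323) = 0.01326.
C_R = 0.169×3.35/(0.311−0.169) × (0.09546−0.01326) = 3.987×0.08219 = 0.3277 kmol/m³.
Y_R = C_R/C_{A0} = 0.3277/3.35 = 0.0978.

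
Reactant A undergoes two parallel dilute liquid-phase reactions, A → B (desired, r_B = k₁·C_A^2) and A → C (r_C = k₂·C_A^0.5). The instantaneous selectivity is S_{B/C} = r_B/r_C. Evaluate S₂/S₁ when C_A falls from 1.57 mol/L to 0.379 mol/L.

0.119

S_{B/C} = (k₁/k₂)·C_A^1.5, so S₂/S₁ = (C_{A,2}/C_{A,1})^1.5.
= (0.379/1.57)^1.5 = (0.2414)^1.5 = 0.119.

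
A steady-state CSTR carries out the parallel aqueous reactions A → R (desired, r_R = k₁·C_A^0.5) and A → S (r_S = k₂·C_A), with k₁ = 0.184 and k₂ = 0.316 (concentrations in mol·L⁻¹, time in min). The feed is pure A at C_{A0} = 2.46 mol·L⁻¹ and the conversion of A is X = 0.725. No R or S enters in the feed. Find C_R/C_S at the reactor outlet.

Exit C_A = C_{A0}(1−X) = 2.46×0.275 = 0.6765 mol·L⁻¹.
A CSTR operates uniformly at the exit composition, giving r_R = 0.1513 and r_S = 0.2138 (each k·C_A^n at C_A = 0.6765).
Overall selectivity = C_R/C_S = r_Rτ/(r_Sτ) = r_R/r_S = 0.708.

0.708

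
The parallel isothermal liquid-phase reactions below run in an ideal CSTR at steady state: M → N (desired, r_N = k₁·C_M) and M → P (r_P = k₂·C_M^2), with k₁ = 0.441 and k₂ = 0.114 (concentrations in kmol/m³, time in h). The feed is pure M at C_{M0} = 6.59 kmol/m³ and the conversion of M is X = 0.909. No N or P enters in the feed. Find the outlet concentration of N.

5.19 kmol/m³

Exit C_M = C_{M0}(1−X) = 6.59×0.0910 = 0.5997 kmol/m³.
Rates in a CSTR are evaluated at the outlet concentration: r_N = 0.441×0.5997 = 0.2645, r_P = 0.114×0.5997^2 = 0.04100.
Fraction of consumed M going to N: r_N/(r_N+r_P) = 0.8658.
C_N = 0.8658·C_{M0}·X = 0.8658×6.59×0.909 = 5.19 kmol/m³.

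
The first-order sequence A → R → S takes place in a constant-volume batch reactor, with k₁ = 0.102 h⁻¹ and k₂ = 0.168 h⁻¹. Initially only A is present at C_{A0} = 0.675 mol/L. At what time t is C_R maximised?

7.56 h

The intermediate peaks when r₁ = r₂, i.e. k₁e^(−k₁t) = k₂e^(−k₂t), giving t_opt = ln(k₂/k₁)/(k₂−k₁).
= ln(0.168/0.102)/(0.168−0.102) = ln(1.647)/0.06600 = 0.4990/0.06600 = 7.56 h.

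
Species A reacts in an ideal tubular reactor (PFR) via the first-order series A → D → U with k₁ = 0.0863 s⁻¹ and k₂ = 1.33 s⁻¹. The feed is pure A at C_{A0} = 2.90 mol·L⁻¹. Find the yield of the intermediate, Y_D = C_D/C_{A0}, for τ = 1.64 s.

0.0524

The intermediate concentration in a first-order A→B→C sequence is C_D = k₁C_{A0}(e^(−k₁τ) − e^(−k₂τ))/(k₂−k₁).
e^(−k₁τ) = e^(−0.0863×1.64) = e^(−0.1415) = 0.8680; e^(−k₂τ) = e^(−2.181) = 0.1129.
C_D = 0.0863×2.90/(1.33−0.0863) × (0.8680−0.1129) = 0.2012×0.7551 = 0.1520 mol·L⁻¹.
Y_D = C_D/C_{A0} = 0.1520/2.90 = 0.0524.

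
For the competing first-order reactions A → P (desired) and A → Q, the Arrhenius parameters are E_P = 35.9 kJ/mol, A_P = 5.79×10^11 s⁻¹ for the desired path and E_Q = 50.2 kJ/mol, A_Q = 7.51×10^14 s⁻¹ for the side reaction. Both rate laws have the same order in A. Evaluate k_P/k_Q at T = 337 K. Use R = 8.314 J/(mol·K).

With equal orders, S_{P/Q} = k_P/k_Q = (A_P/A_Q)·exp[(E_Q−E_P)/(RT)].
(E_Q−E_P)/(RT) = (50.2−35.9)×10³/(8.314×337) = 14300/2802 = 5.104.
k_P/k_Q = (5.79×10^11/7.51×10^14)·exp(5.104) = 7.710×10^-4 × 164.7 = 0.127.

0.127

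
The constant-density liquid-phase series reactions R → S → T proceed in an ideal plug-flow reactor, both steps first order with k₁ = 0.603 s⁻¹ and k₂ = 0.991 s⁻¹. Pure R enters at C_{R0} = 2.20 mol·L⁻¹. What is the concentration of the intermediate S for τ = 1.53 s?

0.608 mol·L⁻¹

The intermediate concentration in a first-order A→B→C sequence is C_S = k₁C_{R0}(e^(−k₁τ) − e^(−k₂τ))/(k₂−k₁).
e^(−k₁τ) = e^(−0.603×1.53) = e^(−0.9226) = 0.3975; e^(−k₂τ) = e^(−1.516) = 0.2195.
C_S = 0.603×2.20/(0.991−0.603) × (0.3975−0.2195) = 3.419×0.1780 = 0.6084 mol·L⁻¹.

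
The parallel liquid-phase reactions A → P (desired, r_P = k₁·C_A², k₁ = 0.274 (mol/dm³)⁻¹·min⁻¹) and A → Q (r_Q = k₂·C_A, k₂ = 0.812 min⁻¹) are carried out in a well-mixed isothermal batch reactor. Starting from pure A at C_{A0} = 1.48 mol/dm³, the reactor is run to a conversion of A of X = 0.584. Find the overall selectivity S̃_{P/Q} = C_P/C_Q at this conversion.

0.348

C_A = C_{A0}(1−X) = 0.6157 mol/dm³.
Along a PFR/batch, dC_Q/dC_A = −r_Q/(r_P+r_Q) = −k₂/(k₂+k₁·C_A).
Integrating from C_{A0} to C_A: C_Q = (0.812/0.274)·ln[(0.812+0.274·1.48)/(0.812+0.274·0.616)] = 2.964·ln(1.218/0.9807) = 0.6410 mol/dm³.
Then C_P = (C_{A0}−C_A) − C_Q = 0.8643 − 0.6410 = 0.2233 mol/dm³.
S̃_{P/Q} = C_P/C_Q = 0.2233/0.6410 = 0.348.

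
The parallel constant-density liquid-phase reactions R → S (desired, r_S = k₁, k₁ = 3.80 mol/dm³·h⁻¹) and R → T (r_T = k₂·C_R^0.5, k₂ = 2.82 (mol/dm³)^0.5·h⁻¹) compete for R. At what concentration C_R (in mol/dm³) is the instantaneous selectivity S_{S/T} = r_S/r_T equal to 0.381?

12.5 mol/dm³

S_{S/T} = (k₁/k₂)·C_R^-0.5 ⇒ C_R = (S·k₂/k₁)^(-2).
= (0.381×2.82/3.80)^(-2) = (0.2827)^(-2) = 12.5 mol/dm³.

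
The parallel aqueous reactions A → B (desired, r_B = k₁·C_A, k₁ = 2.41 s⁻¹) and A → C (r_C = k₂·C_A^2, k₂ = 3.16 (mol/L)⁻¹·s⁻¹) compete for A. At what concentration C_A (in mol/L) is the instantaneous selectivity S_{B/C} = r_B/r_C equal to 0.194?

3.93 mol/L

S_{B/C} = (k₁/k₂)·C_A⁻¹ ⇒ C_A = (S·k₂/k₁)^(-1).
= (0.194×3.16/2.41)^(-1) = (0.2544)^(-1) = 3.93 mol/L.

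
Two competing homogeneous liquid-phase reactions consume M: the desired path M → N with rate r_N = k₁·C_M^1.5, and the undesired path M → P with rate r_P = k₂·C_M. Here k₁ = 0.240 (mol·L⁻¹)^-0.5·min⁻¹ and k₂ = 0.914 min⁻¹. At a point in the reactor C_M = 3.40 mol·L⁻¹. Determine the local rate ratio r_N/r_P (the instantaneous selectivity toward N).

S_{N/P} = r_N/r_P = (k₁·C_M^1.5)/(k₂·C_M) = (k₁/k₂)·C_M^0.5.
= (0.240×3.400^1.5) / (0.914×3.400) = 1.505/3.108 = 0.484.
Since the desired path is higher order in M, keeping C_M high (PFR or concentrated feed) favours N.

0.484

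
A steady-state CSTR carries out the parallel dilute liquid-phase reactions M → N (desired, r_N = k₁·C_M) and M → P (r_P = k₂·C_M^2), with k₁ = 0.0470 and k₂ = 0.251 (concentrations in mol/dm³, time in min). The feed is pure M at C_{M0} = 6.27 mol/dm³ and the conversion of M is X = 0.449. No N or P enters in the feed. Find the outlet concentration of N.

Exit C_M = C_{M0}(1−X) = 6.27×0.551 = 3.455 mol/dm³.
Rates in a CSTR are evaluated at the outlet concentration: r_N = 0.0470×3.455 = 0.1624, r_P = 0.251×3.455^2 = 2.996.
Fraction of consumed M going to N: r_N/(r_N+r_P) = 0.05141.
C_N = 0.05141·C_{M0}·X = 0.05141×6.27×0.449 = 0.145 mol/dm³.

0.145 mol/dm³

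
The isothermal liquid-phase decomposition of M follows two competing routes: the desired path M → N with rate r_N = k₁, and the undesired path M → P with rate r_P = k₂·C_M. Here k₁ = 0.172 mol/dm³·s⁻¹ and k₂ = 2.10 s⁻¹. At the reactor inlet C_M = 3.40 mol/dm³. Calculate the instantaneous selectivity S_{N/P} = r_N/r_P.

S_{N/P} = r_N/r_P = (k₁)/(k₂·C_M) = (k₁/k₂)·C_M⁻¹.
= (0.172) / (2.10×3.400) = 0.1720/7.140 = 0.0241.
The undesired path is higher order in M, so low C_M (CSTR or dilute feed) favours N.

0.0241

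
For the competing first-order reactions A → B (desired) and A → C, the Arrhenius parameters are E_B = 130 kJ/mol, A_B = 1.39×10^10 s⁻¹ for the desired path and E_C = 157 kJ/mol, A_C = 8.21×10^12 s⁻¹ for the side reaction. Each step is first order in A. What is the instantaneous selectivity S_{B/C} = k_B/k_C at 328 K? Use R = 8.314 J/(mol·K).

k_B/k_C = (A_B/A_C)·exp[−(E_B−E_C)/(RT)] = (A_B/A_C)·exp[(E_C−E_B)/(RT)].
(E_C−E_B)/(RT) = (157−130)×10³/(8.314×328) = 27000/2727 = 9.901.
k_B/k_C = (1.39×10^10/8.21×10^12)·exp(9.901) = 0.001693 × 19951 = 33.8.
Since E_B < E_C, lowering the temperature improves selectivity toward B.

33.8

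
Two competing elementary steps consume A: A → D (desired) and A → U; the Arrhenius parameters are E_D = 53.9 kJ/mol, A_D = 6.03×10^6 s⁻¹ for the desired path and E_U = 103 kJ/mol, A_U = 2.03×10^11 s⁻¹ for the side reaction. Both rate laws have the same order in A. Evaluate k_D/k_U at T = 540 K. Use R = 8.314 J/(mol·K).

1.67

Since both paths have the same order in A, the concentration cancels and S_{D/U} = k_D/k_U = (A_D/A_U)·exp[(E_U−E_D)/(RT)].
(E_U−E_D)/(RT) = (103−53.9)×10³/(8.314×540) = 49100/4490 = 10.94.
k_D/k_U = (6.03×10^6/2.03×10^11)·exp(10.94) = 2.970×10^-5 × 56189 = 1.67.
Since E_D < E_U, lowering the temperature improves selectivity toward D.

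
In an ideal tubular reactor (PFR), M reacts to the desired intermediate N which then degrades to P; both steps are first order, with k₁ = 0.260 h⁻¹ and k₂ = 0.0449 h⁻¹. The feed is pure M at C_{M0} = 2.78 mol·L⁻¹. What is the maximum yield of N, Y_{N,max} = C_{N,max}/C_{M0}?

At the optimum, C_{N,max}/C_{M0} = (k₁/k₂)^[k₂/(k₂−k₁)].
= (0.260/0.0449)^(0.0449/(0.0449−0.260)) = (5.791)^(-0.2087) = 0.6931.

0.693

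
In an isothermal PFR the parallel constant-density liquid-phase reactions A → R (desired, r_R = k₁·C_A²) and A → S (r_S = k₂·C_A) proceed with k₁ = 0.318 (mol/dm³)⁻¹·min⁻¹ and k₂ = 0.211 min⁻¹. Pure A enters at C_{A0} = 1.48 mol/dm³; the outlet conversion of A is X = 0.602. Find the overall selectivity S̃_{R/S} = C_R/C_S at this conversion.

C_A = C_{A0}(1−X) = 0.5890 mol/dm³.
Along a PFR/batch, dC_S/dC_A = −r_S/(r_R+r_S) = −k₂/(k₂+k₁·C_A).
Integrating from C_{A0} to C_A: C_S = (0.211/0.318)·ln[(0.211+0.318·1.48)/(0.211+0.318·0.589)] = 0.6635·ln(0.6816/0.3983) = 0.3565 mol/dm³.
Then C_R = (C_{A0}−C_A) − C_S = 0.8910 − 0.3565 = 0.5345 mol/dm³.
S̃_{R/S} = C_R/C_S = 0.5345/0.3565 = 1.50.

1.50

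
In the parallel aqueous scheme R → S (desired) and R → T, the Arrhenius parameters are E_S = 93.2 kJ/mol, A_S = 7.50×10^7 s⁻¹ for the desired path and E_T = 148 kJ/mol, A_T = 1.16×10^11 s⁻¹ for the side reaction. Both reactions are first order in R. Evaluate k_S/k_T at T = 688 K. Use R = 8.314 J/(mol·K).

Since both paths have the same order in R, the concentration cancels and S_{S/T} = k_S/k_T = (A_S/A_T)·exp[(E_T−E_S)/(RT)].
(E_T−E_S)/(RT) = (148−93.2)×10³/(8.314×688) = 54800/5720 = 9.580.
k_S/k_T = (7.50×10^7/1.16×10^11)·exp(9.580) = 6.466×10^-4 × 14478 = 9.36.

9.36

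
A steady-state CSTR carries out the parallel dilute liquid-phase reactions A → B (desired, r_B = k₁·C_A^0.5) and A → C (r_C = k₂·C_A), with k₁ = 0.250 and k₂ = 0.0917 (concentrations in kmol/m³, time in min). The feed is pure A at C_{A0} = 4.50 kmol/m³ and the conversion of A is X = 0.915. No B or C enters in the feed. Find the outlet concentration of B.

3.36 kmol/m³

Exit C_A = C_{A0}(1−X) = 4.50×0.0850 = 0.3825 kmol/m³.
In a CSTR the entire volume is at exit conditions, so r_B = 0.250×0.3825^0.5 = 0.1546 and r_C = 0.0917×0.3825 = 0.03508.
Fraction of consumed A going to B: r_B/(r_B+r_C) = 0.8151.
C_B = 0.8151·C_{A0}·X = 0.8151×4.50×0.915 = 3.36 kmol/m³.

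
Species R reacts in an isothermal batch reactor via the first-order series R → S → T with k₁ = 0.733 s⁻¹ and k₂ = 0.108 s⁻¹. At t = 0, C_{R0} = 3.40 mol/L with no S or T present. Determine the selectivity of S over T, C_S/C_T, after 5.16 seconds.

Solving the coupled first-order balances gives C_S(t) = [k₁/(k₂−k₁)]·C_{R0}·(e^(−k₁t) − e^(−k₂t)).
e^(−k₁t) = e^(−0.733×5.16) = e^(−3.782) = 0.02277; e^(−k₂t) = e^(−0.5573) = 0.5728.
C_S = 0.733×3.40/(0.108−0.733) × (0.02277−0.5728) = (-3.988)×(-0.5500) = 2.193 mol/L.
C_R = C_{R0}e^(−k₁t) = 0.07742 mol/L, so C_T = C_{R0}−C_R−C_S = 1.129 mol/L; C_S/C_T = 1.94.

1.94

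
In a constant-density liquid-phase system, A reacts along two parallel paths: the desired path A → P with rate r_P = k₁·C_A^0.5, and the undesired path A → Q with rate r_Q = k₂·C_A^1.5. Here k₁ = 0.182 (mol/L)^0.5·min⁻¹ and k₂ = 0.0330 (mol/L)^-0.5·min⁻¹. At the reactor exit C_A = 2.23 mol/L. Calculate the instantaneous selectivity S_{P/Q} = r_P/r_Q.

S_{P/Q} = r_P/r_Q = (k₁·C_A^0.5)/(k₂·C_A^1.5) = (k₁/k₂)·C_A⁻¹.
= (0.182×2.230^0.5) / (0.0330×2.230^1.5) = 0.2718/0.1099 = 2.47.

2.47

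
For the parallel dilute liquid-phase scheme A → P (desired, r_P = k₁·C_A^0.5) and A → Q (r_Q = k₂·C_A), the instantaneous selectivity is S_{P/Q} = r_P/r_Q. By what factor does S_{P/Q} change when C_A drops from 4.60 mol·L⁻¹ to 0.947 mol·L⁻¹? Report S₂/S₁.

2.20

S_{P/Q} = (k₁/k₂)·C_A^-0.5, so S₂/S₁ = (C_{A,2}/C_{A,1})^-0.5.
= (0.947/4.60)^(-0.5) = (0.2059)^(-0.5) = 2.20.
Selectivity toward P rises as C_A falls — low-concentration operation is favoured.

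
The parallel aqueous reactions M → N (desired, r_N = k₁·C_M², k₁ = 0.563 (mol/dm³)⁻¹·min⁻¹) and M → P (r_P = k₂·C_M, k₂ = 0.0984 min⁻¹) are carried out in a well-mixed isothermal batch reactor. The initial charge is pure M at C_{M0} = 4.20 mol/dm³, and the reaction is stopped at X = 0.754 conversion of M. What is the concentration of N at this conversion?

C_M = C_{M0}(1−X) = 1.033 mol/dm³.
Along a PFR/batch, dC_P/dC_M = −r_P/(r_N+r_P) = −k₂/(k₂+k₁·C_M).
Integrating from C_{M0} to C_M: C_P = (0.0984/0.563)·ln[(0.0984+0.563·4.20)/(0.0984+0.563·1.03)] = 0.1748·ln(2.463/0.6801) = 0.2249 mol/dm³.
Then C_N = (C_{M0}−C_M) − C_P = 3.167 − 0.2249 = 2.942 mol/dm³.

2.94 mol/dm³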